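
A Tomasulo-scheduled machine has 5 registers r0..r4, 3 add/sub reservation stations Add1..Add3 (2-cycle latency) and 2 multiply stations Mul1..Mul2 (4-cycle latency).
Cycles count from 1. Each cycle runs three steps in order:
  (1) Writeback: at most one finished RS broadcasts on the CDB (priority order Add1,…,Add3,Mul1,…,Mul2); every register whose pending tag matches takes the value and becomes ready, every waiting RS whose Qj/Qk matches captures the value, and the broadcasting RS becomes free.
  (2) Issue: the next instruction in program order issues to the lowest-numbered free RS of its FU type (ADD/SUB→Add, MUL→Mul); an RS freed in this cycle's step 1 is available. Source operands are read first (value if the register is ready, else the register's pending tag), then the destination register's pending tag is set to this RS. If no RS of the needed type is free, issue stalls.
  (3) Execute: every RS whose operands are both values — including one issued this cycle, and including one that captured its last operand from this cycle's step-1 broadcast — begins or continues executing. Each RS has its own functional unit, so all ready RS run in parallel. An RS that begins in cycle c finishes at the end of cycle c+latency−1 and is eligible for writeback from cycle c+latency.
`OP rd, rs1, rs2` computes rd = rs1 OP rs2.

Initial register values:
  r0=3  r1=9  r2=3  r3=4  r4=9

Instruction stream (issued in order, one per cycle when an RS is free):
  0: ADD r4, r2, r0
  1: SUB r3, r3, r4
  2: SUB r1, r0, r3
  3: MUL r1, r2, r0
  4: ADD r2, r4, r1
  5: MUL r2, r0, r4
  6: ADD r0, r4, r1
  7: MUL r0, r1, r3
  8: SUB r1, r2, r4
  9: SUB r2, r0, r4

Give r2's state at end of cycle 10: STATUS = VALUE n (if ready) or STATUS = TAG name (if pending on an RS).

c1: issue ADD r4<-Add1 | r0:3,r1:9,r2:3,r3:4,r4:Add1
c2: issue SUB r3<-Add2 | r0:3,r1:9,r2:3,r3:Add2,r4:Add1
c3: CDB Add1=6; issue SUB r1<-Add1 | r0:3,r1:Add1,r2:3,r3:Add2,r4:6
c4: issue MUL r1<-Mul1 | r0:3,r1:Mul1,r2:3,r3:Add2,r4:6
c5: CDB Add2=-2; issue ADD r2<-Add2 | r0:3,r1:Mul1,r2:Add2,r3:-2,r4:6
c6: issue MUL r2<-Mul2 | r0:3,r1:Mul1,r2:Mul2,r3:-2,r4:6
c7: CDB Add1=5; issue ADD r0<-Add1 | r0:Add1,r1:Mul1,r2:Mul2,r3:-2,r4:6
c8: CDB Mul1=9; issue MUL r0<-Mul1 | r0:Mul1,r1:9,r2:Mul2,r3:-2,r4:6
c9: issue SUB r1<-Add3 | r0:Mul1,r1:Add3,r2:Mul2,r3:-2,r4:6
c10: CDB Add1=15; issue SUB r2<-Add1 | r0:Mul1,r1:Add3,r2:Add1,r3:-2,r4:6

STATUS = TAG Add1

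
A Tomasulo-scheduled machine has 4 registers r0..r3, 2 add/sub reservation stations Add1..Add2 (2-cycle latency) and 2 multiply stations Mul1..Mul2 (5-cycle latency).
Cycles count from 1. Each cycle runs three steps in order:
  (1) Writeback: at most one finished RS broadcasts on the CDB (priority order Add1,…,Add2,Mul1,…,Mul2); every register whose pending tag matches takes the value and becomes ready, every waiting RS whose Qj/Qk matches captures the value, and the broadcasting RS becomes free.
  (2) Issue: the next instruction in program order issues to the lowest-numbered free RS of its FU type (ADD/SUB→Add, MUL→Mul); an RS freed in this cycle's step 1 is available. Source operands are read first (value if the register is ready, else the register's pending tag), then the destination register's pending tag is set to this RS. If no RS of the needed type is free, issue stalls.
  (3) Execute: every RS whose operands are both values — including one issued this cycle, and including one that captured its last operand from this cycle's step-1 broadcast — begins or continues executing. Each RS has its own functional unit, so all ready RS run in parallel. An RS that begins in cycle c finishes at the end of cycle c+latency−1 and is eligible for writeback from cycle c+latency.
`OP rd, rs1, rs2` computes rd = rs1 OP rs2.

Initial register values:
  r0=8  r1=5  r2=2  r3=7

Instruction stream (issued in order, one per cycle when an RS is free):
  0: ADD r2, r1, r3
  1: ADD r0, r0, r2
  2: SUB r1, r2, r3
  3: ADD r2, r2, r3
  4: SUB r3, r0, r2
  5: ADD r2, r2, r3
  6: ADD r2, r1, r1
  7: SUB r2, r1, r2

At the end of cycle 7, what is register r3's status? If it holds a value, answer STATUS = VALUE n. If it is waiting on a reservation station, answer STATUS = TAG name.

c1: issue ADD r2<-Add1 | r0:8,r1:5,r2:Add1,r3:7
c2: issue ADD r0<-Add2 | r0:Add2,r1:5,r2:Add1,r3:7
c3: CDB Add1=12; issue SUB r1<-Add1 | r0:Add2,r1:Add1,r2:12,r3:7
c4: stall | r0:Add2,r1:Add1,r2:12,r3:7
c5: CDB Add1=5; issue ADD r2<-Add1 | r0:Add2,r1:5,r2:Add1,r3:7
c6: CDB Add2=20; issue SUB r3<-Add2 | r0:20,r1:5,r2:Add1,r3:Add2
c7: CDB Add1=19; issue ADD r2<-Add1 | r0:20,r1:5,r2:Add1,r3:Add2

STATUS = TAG Add2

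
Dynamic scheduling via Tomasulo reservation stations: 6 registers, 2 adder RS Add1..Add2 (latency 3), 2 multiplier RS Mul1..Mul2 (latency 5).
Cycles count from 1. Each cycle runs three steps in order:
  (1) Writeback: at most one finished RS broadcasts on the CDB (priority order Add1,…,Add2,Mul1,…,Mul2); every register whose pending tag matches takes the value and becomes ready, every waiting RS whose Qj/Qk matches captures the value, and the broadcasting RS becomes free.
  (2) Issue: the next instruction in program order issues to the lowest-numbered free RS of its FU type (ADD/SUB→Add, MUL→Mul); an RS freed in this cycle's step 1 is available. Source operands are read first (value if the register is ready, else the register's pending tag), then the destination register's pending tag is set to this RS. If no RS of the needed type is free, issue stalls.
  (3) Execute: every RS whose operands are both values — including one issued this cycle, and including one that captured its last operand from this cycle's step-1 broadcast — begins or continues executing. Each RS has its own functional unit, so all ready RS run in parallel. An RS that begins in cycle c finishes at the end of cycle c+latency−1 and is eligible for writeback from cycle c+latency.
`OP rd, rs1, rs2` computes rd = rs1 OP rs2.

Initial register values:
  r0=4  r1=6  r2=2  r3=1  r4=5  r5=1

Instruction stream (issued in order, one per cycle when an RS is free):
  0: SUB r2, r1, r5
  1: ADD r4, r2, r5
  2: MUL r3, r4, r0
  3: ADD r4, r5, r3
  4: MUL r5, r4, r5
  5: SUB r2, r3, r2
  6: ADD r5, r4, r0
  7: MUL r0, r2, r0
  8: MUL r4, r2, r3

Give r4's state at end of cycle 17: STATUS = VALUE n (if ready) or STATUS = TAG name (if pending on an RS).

STATUS = VALUE 25

c1: issue SUB r2<-Add1 | r0:4,r1:6,r2:Add1,r3:1,r4:5,r5:1
c2: issue ADD r4<-Add2 | r0:4,r1:6,r2:Add1,r3:1,r4:Add2,r5:1
c3: issue MUL r3<-Mul1 | r0:4,r1:6,r2:Add1,r3:Mul1,r4:Add2,r5:1
c4: CDB Add1=5; issue ADD r4<-Add1 | r0:4,r1:6,r2:5,r3:Mul1,r4:Add1,r5:1
c5: issue MUL r5<-Mul2 | r0:4,r1:6,r2:5,r3:Mul1,r4:Add1,r5:Mul2
c6: stall | r0:4,r1:6,r2:5,r3:Mul1,r4:Add1,r5:Mul2
c7: CDB Add2=6; issue SUB r2<-Add2 | r0:4,r1:6,r2:Add2,r3:Mul1,r4:Add1,r5:Mul2
c8: stall | r0:4,r1:6,r2:Add2,r3:Mul1,r4:Add1,r5:Mul2
c9: stall | r0:4,r1:6,r2:Add2,r3:Mul1,r4:Add1,r5:Mul2
c10: stall | r0:4,r1:6,r2:Add2,r3:Mul1,r4:Add1,r5:Mul2
c11: stall | r0:4,r1:6,r2:Add2,r3:Mul1,r4:Add1,r5:Mul2
c12: CDB Mul1=24; stall | r0:4,r1:6,r2:Add2,r3:24,r4:Add1,r5:Mul2
c13: stall | r0:4,r1:6,r2:Add2,r3:24,r4:Add1,r5:Mul2
c14: stall | r0:4,r1:6,r2:Add2,r3:24,r4:Add1,r5:Mul2
c15: CDB Add1=25; issue ADD r5<-Add1 | r0:4,r1:6,r2:Add2,r3:24,r4:25,r5:Add1
c16: CDB Add2=19; issue MUL r0<-Mul1 | r0:Mul1,r1:6,r2:19,r3:24,r4:25,r5:Add1
c17: stall | r0:Mul1,r1:6,r2:19,r3:24,r4:25,r5:Add1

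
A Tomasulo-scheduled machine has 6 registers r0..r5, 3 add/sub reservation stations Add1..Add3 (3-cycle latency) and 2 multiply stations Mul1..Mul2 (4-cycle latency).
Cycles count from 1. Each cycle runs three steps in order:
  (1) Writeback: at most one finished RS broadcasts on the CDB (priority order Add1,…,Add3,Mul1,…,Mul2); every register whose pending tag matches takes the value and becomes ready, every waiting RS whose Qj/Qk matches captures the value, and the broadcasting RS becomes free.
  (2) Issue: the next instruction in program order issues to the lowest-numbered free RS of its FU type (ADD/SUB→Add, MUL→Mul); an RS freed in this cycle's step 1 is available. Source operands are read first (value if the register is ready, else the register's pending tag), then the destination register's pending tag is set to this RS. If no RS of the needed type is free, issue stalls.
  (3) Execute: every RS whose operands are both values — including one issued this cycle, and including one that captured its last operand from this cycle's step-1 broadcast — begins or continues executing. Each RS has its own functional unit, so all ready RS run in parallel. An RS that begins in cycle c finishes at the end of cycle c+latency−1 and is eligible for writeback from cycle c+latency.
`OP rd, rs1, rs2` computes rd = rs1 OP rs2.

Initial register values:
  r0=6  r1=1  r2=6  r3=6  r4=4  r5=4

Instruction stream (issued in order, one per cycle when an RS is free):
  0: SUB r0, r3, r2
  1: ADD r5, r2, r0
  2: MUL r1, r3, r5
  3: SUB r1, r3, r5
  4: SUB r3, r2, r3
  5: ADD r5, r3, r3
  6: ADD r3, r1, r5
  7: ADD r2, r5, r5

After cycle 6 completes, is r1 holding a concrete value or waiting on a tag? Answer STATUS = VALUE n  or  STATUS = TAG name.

STATUS = TAG Add1

cycle 1: issue SUB r0<-Add1 // r0:Add1,r1:1,r2:6,r3:6,r4:4,r5:4
cycle 2: issue ADD r5<-Add2 // r0:Add1,r1:1,r2:6,r3:6,r4:4,r5:Add2
cycle 3: issue MUL r1<-Mul1 // r0:Add1,r1:Mul1,r2:6,r3:6,r4:4,r5:Add2
cycle 4: CDB Add1=0; issue SUB r1<-Add1 // r0:0,r1:Add1,r2:6,r3:6,r4:4,r5:Add2
cycle 5: issue SUB r3<-Add3 // r0:0,r1:Add1,r2:6,r3:Add3,r4:4,r5:Add2
cycle 6: stall // r0:0,r1:Add1,r2:6,r3:Add3,r4:4,r5:Add2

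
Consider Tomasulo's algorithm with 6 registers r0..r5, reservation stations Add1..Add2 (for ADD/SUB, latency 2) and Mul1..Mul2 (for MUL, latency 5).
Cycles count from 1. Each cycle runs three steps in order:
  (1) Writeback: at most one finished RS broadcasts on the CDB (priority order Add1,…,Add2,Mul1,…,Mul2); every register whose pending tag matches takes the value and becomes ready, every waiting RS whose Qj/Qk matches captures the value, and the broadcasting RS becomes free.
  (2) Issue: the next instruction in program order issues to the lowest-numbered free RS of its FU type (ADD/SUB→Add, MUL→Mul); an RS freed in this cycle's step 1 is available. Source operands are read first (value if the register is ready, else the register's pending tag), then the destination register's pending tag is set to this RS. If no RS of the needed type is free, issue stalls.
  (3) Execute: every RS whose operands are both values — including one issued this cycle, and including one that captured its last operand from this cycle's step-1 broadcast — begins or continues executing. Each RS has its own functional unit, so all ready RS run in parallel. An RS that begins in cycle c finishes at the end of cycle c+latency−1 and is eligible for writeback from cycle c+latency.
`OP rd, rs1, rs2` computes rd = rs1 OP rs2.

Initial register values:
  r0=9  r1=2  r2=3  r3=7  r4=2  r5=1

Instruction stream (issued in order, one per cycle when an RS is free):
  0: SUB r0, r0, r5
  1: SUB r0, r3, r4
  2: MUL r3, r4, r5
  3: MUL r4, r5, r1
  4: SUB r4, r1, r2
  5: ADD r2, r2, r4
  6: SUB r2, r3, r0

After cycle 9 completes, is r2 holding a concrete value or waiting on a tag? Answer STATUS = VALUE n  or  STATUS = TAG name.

STATUS = TAG Add1

cycle 1: issue SUB r0<-Add1 // r0:Add1,r1:2,r2:3,r3:7,r4:2,r5:1
cycle 2: issue SUB r0<-Add2 // r0:Add2,r1:2,r2:3,r3:7,r4:2,r5:1
cycle 3: CDB Add1=8; issue MUL r3<-Mul1 // r0:Add2,r1:2,r2:3,r3:Mul1,r4:2,r5:1
cycle 4: CDB Add2=5; issue MUL r4<-Mul2 // r0:5,r1:2,r2:3,r3:Mul1,r4:Mul2,r5:1
cycle 5: issue SUB r4<-Add1 // r0:5,r1:2,r2:3,r3:Mul1,r4:Add1,r5:1
cycle 6: issue ADD r2<-Add2 // r0:5,r1:2,r2:Add2,r3:Mul1,r4:Add1,r5:1
cycle 7: CDB Add1=-1; issue SUB r2<-Add1 // r0:5,r1:2,r2:Add1,r3:Mul1,r4:-1,r5:1
cycle 8: CDB Mul1=2 // r0:5,r1:2,r2:Add1,r3:2,r4:-1,r5:1
cycle 9: CDB Add2=2 // r0:5,r1:2,r2:Add1,r3:2,r4:-1,r5:1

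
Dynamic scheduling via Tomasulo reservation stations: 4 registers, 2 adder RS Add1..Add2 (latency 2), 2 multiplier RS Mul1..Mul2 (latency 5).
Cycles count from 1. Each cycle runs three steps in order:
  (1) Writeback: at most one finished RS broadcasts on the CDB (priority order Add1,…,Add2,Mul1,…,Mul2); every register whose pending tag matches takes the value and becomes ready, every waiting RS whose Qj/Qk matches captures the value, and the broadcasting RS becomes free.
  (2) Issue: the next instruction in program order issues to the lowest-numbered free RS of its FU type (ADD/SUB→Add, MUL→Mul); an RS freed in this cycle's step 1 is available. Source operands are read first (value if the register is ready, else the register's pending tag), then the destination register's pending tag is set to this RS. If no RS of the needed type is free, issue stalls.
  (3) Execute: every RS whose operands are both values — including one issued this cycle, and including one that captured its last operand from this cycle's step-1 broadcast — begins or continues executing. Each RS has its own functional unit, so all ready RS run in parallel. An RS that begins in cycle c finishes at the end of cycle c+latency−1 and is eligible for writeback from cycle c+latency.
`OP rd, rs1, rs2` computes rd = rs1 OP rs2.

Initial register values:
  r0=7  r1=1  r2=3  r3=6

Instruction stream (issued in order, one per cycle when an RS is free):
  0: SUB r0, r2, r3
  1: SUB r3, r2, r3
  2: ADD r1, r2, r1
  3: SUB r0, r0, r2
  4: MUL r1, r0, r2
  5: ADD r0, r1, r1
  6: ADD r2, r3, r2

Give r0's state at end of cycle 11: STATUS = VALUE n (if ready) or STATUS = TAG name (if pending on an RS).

c1: issue SUB r0<-Add1 | r0:Add1,r1:1,r2:3,r3:6
c2: issue SUB r3<-Add2 | r0:Add1,r1:1,r2:3,r3:Add2
c3: CDB Add1=-3; issue ADD r1<-Add1 | r0:-3,r1:Add1,r2:3,r3:Add2
c4: CDB Add2=-3; issue SUB r0<-Add2 | r0:Add2,r1:Add1,r2:3,r3:-3
c5: CDB Add1=4; issue MUL r1<-Mul1 | r0:Add2,r1:Mul1,r2:3,r3:-3
c6: CDB Add2=-6; issue ADD r0<-Add1 | r0:Add1,r1:Mul1,r2:3,r3:-3
c7: issue ADD r2<-Add2 | r0:Add1,r1:Mul1,r2:Add2,r3:-3
c8: - | r0:Add1,r1:Mul1,r2:Add2,r3:-3
c9: CDB Add2=0 | r0:Add1,r1:Mul1,r2:0,r3:-3
c10: - | r0:Add1,r1:Mul1,r2:0,r3:-3
c11: CDB Mul1=-18 | r0:Add1,r1:-18,r2:0,r3:-3

STATUS = TAG Add1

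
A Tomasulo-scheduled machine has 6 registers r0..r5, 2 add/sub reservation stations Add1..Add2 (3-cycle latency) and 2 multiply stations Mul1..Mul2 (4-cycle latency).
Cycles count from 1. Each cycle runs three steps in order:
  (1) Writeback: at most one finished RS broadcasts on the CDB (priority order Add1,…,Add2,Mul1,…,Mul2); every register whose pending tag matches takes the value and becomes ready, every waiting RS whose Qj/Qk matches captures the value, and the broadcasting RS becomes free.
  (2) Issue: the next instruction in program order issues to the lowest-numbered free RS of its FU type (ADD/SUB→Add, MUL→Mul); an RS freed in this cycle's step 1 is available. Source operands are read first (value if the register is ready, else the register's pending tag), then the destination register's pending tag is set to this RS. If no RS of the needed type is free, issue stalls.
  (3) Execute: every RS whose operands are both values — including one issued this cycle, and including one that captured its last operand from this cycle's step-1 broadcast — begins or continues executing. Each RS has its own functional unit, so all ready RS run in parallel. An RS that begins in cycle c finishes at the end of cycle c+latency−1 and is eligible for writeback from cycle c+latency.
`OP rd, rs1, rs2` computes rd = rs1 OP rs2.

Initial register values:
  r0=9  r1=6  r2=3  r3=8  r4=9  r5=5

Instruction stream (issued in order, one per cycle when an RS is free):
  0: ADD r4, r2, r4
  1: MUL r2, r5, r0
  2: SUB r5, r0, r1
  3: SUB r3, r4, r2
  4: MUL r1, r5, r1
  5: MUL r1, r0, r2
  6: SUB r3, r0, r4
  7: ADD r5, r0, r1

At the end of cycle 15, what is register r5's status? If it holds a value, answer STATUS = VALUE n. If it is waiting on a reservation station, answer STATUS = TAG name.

cycle 1: issue ADD r4<-Add1 // r0:9,r1:6,r2:3,r3:8,r4:Add1,r5:5
cycle 2: issue MUL r2<-Mul1 // r0:9,r1:6,r2:Mul1,r3:8,r4:Add1,r5:5
cycle 3: issue SUB r5<-Add2 // r0:9,r1:6,r2:Mul1,r3:8,r4:Add1,r5:Add2
cycle 4: CDB Add1=12; issue SUB r3<-Add1 // r0:9,r1:6,r2:Mul1,r3:Add1,r4:12,r5:Add2
cycle 5: issue MUL r1<-Mul2 // r0:9,r1:Mul2,r2:Mul1,r3:Add1,r4:12,r5:Add2
cycle 6: CDB Add2=3; stall // r0:9,r1:Mul2,r2:Mul1,r3:Add1,r4:12,r5:3
cycle 7: CDB Mul1=45; issue MUL r1<-Mul1 // r0:9,r1:Mul1,r2:45,r3:Add1,r4:12,r5:3
cycle 8: issue SUB r3<-Add2 // r0:9,r1:Mul1,r2:45,r3:Add2,r4:12,r5:3
cycle 9: stall // r0:9,r1:Mul1,r2:45,r3:Add2,r4:12,r5:3
cycle 10: CDB Add1=-33; issue ADD r5<-Add1 // r0:9,r1:Mul1,r2:45,r3:Add2,r4:12,r5:Add1
cycle 11: CDB Add2=-3 // r0:9,r1:Mul1,r2:45,r3:-3,r4:12,r5:Add1
cycle 12: CDB Mul1=405 // r0:9,r1:405,r2:45,r3:-3,r4:12,r5:Add1
cycle 13: CDB Mul2=18 // r0:9,r1:405,r2:45,r3:-3,r4:12,r5:Add1
cycle 14: - // r0:9,r1:405,r2:45,r3:-3,r4:12,r5:Add1
cycle 15: CDB Add1=414 // r0:9,r1:405,r2:45,r3:-3,r4:12,r5:414

STATUS = VALUE 414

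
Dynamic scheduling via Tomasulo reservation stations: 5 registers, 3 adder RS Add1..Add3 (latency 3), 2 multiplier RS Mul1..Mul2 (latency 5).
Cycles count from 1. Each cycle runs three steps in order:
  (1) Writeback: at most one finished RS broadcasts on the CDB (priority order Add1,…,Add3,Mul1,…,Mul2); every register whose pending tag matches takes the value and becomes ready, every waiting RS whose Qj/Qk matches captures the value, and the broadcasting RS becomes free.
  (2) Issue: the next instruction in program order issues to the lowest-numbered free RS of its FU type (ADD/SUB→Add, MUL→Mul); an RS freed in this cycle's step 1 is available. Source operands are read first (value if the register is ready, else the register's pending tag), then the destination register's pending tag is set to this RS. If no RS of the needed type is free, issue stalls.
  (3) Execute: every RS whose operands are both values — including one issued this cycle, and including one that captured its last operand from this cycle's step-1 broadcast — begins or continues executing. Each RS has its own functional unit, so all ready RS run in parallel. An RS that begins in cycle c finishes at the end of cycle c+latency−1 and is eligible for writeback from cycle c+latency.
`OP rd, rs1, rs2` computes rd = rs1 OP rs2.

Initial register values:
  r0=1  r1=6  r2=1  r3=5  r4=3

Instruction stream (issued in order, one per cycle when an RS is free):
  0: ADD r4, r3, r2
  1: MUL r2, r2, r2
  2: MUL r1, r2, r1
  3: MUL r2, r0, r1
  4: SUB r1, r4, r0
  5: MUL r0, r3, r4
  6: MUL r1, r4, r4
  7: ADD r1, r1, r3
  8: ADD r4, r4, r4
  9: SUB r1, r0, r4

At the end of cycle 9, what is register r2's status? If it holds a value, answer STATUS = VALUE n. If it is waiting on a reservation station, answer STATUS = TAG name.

STATUS = TAG Mul1

cycle 1: issue ADD r4<-Add1 // r0:1,r1:6,r2:1,r3:5,r4:Add1
cycle 2: issue MUL r2<-Mul1 // r0:1,r1:6,r2:Mul1,r3:5,r4:Add1
cycle 3: issue MUL r1<-Mul2 // r0:1,r1:Mul2,r2:Mul1,r3:5,r4:Add1
cycle 4: CDB Add1=6; stall // r0:1,r1:Mul2,r2:Mul1,r3:5,r4:6
cycle 5: stall // r0:1,r1:Mul2,r2:Mul1,r3:5,r4:6
cycle 6: stall // r0:1,r1:Mul2,r2:Mul1,r3:5,r4:6
cycle 7: CDB Mul1=1; issue MUL r2<-Mul1 // r0:1,r1:Mul2,r2:Mul1,r3:5,r4:6
cycle 8: issue SUB r1<-Add1 // r0:1,r1:Add1,r2:Mul1,r3:5,r4:6
cycle 9: stall // r0:1,r1:Add1,r2:Mul1,r3:5,r4:6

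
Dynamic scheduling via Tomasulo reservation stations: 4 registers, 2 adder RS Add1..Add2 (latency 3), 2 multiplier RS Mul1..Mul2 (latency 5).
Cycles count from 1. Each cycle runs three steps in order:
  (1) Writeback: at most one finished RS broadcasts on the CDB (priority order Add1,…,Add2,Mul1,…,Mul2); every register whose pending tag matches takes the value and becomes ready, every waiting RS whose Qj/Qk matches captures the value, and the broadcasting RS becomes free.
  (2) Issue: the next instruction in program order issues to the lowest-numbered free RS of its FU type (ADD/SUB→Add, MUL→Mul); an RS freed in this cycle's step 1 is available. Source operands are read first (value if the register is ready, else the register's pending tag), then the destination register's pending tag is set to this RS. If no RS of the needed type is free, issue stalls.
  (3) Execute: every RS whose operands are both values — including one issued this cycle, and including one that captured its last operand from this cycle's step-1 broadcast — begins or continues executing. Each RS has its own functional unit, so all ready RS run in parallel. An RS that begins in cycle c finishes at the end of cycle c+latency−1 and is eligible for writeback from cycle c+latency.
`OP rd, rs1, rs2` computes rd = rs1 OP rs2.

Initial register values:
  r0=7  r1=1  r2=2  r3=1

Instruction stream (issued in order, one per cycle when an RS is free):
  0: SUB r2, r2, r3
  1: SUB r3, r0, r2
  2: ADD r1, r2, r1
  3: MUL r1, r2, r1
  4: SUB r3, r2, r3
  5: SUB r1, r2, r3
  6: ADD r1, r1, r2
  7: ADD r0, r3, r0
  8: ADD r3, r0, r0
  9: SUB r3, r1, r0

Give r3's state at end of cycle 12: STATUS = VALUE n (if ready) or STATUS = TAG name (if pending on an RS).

STATUS = VALUE -5

cycle 1: issue SUB r2<-Add1 // r0:7,r1:1,r2:Add1,r3:1
cycle 2: issue SUB r3<-Add2 // r0:7,r1:1,r2:Add1,r3:Add2
cycle 3: stall // r0:7,r1:1,r2:Add1,r3:Add2
cycle 4: CDB Add1=1; issue ADD r1<-Add1 // r0:7,r1:Add1,r2:1,r3:Add2
cycle 5: issue MUL r1<-Mul1 // r0:7,r1:Mul1,r2:1,r3:Add2
cycle 6: stall // r0:7,r1:Mul1,r2:1,r3:Add2
cycle 7: CDB Add1=2; issue SUB r3<-Add1 // r0:7,r1:Mul1,r2:1,r3:Add1
cycle 8: CDB Add2=6; issue SUB r1<-Add2 // r0:7,r1:Add2,r2:1,r3:Add1
cycle 9: stall // r0:7,r1:Add2,r2:1,r3:Add1
cycle 10: stall // r0:7,r1:Add2,r2:1,r3:Add1
cycle 11: CDB Add1=-5; issue ADD r1<-Add1 // r0:7,r1:Add1,r2:1,r3:-5
cycle 12: CDB Mul1=2; stall // r0:7,r1:Add1,r2:1,r3:-5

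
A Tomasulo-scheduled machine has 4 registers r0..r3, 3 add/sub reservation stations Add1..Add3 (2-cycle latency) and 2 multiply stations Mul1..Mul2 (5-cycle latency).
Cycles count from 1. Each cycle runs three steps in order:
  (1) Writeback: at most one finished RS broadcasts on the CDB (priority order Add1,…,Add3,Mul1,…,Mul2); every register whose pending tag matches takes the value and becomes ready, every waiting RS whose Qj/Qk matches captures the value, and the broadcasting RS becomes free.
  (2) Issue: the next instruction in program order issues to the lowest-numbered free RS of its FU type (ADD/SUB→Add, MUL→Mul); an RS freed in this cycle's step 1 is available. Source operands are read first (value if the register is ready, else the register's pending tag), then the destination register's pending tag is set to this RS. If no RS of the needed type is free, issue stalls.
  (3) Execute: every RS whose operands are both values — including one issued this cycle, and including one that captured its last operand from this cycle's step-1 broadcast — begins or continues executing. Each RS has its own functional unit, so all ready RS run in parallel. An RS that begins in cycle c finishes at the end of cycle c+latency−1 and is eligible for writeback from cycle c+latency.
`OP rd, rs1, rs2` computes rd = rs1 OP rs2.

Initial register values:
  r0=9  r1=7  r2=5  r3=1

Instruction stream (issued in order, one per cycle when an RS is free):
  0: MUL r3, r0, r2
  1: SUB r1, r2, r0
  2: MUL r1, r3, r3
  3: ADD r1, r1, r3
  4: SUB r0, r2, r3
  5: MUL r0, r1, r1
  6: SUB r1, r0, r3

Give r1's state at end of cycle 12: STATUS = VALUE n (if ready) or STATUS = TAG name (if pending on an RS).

cycle 1: issue MUL r3<-Mul1 // r0:9,r1:7,r2:5,r3:Mul1
cycle 2: issue SUB r1<-Add1 // r0:9,r1:Add1,r2:5,r3:Mul1
cycle 3: issue MUL r1<-Mul2 // r0:9,r1:Mul2,r2:5,r3:Mul1
cycle 4: CDB Add1=-4; issue ADD r1<-Add1 // r0:9,r1:Add1,r2:5,r3:Mul1
cycle 5: issue SUB r0<-Add2 // r0:Add2,r1:Add1,r2:5,r3:Mul1
cycle 6: CDB Mul1=45; issue MUL r0<-Mul1 // r0:Mul1,r1:Add1,r2:5,r3:45
cycle 7: issue SUB r1<-Add3 // r0:Mul1,r1:Add3,r2:5,r3:45
cycle 8: CDB Add2=-40 // r0:Mul1,r1:Add3,r2:5,r3:45
cycle 9: - // r0:Mul1,r1:Add3,r2:5,r3:45
cycle 10: - // r0:Mul1,r1:Add3,r2:5,r3:45
cycle 11: CDB Mul2=2025 // r0:Mul1,r1:Add3,r2:5,r3:45
cycle 12: - // r0:Mul1,r1:Add3,r2:5,r3:45

STATUS = TAG Add3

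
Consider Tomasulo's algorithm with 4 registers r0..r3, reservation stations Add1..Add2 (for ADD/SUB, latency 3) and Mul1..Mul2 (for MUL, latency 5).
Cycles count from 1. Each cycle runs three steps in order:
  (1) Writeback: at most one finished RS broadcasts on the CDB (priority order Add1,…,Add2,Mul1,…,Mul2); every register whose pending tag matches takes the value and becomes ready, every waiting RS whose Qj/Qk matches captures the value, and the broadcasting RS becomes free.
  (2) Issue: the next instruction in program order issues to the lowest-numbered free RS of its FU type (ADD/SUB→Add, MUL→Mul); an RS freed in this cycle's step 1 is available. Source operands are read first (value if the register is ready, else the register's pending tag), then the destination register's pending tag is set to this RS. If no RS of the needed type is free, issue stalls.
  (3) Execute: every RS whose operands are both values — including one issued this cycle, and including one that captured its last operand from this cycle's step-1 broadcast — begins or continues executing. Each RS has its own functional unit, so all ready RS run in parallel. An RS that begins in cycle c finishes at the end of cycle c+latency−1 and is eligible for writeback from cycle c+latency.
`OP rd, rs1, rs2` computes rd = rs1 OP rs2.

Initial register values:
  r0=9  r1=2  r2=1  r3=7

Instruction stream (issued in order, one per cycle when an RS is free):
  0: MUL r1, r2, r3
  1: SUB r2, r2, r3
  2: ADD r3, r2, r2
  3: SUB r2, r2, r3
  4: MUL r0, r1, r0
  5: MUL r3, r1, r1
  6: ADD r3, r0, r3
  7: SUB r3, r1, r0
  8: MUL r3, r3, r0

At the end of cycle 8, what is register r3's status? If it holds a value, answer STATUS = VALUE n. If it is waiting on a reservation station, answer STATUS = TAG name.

c1: issue MUL r1<-Mul1 | r0:9,r1:Mul1,r2:1,r3:7
c2: issue SUB r2<-Add1 | r0:9,r1:Mul1,r2:Add1,r3:7
c3: issue ADD r3<-Add2 | r0:9,r1:Mul1,r2:Add1,r3:Add2
c4: stall | r0:9,r1:Mul1,r2:Add1,r3:Add2
c5: CDB Add1=-6; issue SUB r2<-Add1 | r0:9,r1:Mul1,r2:Add1,r3:Add2
c6: CDB Mul1=7; issue MUL r0<-Mul1 | r0:Mul1,r1:7,r2:Add1,r3:Add2
c7: issue MUL r3<-Mul2 | r0:Mul1,r1:7,r2:Add1,r3:Mul2
c8: CDB Add2=-12; issue ADD r3<-Add2 | r0:Mul1,r1:7,r2:Add1,r3:Add2

STATUS = TAG Add2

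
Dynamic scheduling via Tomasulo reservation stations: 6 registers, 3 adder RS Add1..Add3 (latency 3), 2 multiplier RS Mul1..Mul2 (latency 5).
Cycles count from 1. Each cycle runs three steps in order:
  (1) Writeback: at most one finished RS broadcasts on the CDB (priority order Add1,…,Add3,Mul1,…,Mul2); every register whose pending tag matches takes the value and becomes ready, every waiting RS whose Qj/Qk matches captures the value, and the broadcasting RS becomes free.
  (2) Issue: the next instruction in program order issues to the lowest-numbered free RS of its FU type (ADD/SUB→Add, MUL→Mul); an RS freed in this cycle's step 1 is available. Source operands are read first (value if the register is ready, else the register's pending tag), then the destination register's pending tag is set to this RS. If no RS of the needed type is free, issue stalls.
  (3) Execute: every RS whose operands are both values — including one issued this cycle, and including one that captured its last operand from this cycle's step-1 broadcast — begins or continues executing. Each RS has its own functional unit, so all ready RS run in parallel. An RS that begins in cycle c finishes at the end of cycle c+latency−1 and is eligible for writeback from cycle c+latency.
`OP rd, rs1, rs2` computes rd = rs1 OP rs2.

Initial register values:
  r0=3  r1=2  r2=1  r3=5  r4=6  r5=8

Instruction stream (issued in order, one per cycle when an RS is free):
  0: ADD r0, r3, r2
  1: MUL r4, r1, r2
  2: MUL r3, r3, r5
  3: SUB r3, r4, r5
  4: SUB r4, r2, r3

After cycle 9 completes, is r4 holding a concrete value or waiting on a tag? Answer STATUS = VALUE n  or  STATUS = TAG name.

cycle 1: issue ADD r0<-Add1 // r0:Add1,r1:2,r2:1,r3:5,r4:6,r5:8
cycle 2: issue MUL r4<-Mul1 // r0:Add1,r1:2,r2:1,r3:5,r4:Mul1,r5:8
cycle 3: issue MUL r3<-Mul2 // r0:Add1,r1:2,r2:1,r3:Mul2,r4:Mul1,r5:8
cycle 4: CDB Add1=6; issue SUB r3<-Add1 // r0:6,r1:2,r2:1,r3:Add1,r4:Mul1,r5:8
cycle 5: issue SUB r4<-Add2 // r0:6,r1:2,r2:1,r3:Add1,r4:Add2,r5:8
cycle 6: - // r0:6,r1:2,r2:1,r3:Add1,r4:Add2,r5:8
cycle 7: CDB Mul1=2 // r0:6,r1:2,r2:1,r3:Add1,r4:Add2,r5:8
cycle 8: CDB Mul2=40 // r0:6,r1:2,r2:1,r3:Add1,r4:Add2,r5:8
cycle 9: - // r0:6,r1:2,r2:1,r3:Add1,r4:Add2,r5:8

STATUS = TAG Add2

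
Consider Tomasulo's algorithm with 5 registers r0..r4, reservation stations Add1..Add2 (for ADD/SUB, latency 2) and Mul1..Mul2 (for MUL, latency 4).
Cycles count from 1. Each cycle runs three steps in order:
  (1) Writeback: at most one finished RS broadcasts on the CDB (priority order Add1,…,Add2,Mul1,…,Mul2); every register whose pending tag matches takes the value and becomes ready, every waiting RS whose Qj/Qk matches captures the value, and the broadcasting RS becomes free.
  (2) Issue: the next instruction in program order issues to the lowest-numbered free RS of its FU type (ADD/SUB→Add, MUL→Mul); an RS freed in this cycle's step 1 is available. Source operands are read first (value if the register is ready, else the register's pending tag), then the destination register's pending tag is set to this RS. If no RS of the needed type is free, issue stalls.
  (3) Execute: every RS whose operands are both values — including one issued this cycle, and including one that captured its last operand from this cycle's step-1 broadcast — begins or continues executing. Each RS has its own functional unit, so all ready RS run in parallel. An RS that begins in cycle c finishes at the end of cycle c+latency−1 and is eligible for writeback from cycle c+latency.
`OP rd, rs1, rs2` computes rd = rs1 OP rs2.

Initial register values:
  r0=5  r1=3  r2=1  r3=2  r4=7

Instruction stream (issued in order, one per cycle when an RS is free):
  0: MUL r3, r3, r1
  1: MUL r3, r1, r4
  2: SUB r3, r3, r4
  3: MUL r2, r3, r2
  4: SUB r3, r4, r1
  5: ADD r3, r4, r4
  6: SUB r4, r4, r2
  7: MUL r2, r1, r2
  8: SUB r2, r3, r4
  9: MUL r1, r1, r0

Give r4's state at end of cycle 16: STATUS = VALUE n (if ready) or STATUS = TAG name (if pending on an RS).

c1: issue MUL r3<-Mul1 | r0:5,r1:3,r2:1,r3:Mul1,r4:7
c2: issue MUL r3<-Mul2 | r0:5,r1:3,r2:1,r3:Mul2,r4:7
c3: issue SUB r3<-Add1 | r0:5,r1:3,r2:1,r3:Add1,r4:7
c4: stall | r0:5,r1:3,r2:1,r3:Add1,r4:7
c5: CDB Mul1=6; issue MUL r2<-Mul1 | r0:5,r1:3,r2:Mul1,r3:Add1,r4:7
c6: CDB Mul2=21; issue SUB r3<-Add2 | r0:5,r1:3,r2:Mul1,r3:Add2,r4:7
c7: stall | r0:5,r1:3,r2:Mul1,r3:Add2,r4:7
c8: CDB Add1=14; issue ADD r3<-Add1 | r0:5,r1:3,r2:Mul1,r3:Add1,r4:7
c9: CDB Add2=4; issue SUB r4<-Add2 | r0:5,r1:3,r2:Mul1,r3:Add1,r4:Add2
c10: CDB Add1=14; issue MUL r2<-Mul2 | r0:5,r1:3,r2:Mul2,r3:14,r4:Add2
c11: issue SUB r2<-Add1 | r0:5,r1:3,r2:Add1,r3:14,r4:Add2
c12: CDB Mul1=14; issue MUL r1<-Mul1 | r0:5,r1:Mul1,r2:Add1,r3:14,r4:Add2
c13: - | r0:5,r1:Mul1,r2:Add1,r3:14,r4:Add2
c14: CDB Add2=-7 | r0:5,r1:Mul1,r2:Add1,r3:14,r4:-7
c15: - | r0:5,r1:Mul1,r2:Add1,r3:14,r4:-7
c16: CDB Add1=21 | r0:5,r1:Mul1,r2:21,r3:14,r4:-7

STATUS = VALUE -7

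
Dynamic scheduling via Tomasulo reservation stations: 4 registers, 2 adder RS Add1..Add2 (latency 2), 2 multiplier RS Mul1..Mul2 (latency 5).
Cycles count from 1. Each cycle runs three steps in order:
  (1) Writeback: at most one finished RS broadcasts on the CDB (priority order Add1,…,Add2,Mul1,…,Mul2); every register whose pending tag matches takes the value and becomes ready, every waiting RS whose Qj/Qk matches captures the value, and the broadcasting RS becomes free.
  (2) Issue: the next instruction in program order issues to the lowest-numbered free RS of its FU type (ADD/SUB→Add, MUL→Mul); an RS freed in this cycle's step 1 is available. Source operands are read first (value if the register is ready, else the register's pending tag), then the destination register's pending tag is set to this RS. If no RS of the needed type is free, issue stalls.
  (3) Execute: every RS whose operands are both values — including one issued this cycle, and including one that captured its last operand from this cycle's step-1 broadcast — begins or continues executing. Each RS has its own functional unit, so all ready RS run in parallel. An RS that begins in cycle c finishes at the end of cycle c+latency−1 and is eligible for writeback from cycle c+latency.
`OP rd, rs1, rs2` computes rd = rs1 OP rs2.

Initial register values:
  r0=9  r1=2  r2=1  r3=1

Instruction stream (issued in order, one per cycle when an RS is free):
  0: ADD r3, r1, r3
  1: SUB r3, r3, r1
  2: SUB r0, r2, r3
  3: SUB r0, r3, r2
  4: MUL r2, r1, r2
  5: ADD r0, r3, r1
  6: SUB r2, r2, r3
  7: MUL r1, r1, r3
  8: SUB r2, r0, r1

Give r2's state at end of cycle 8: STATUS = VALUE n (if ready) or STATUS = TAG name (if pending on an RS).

STATUS = TAG Add2

c1: issue ADD r3<-Add1 | r0:9,r1:2,r2:1,r3:Add1
c2: issue SUB r3<-Add2 | r0:9,r1:2,r2:1,r3:Add2
c3: CDB Add1=3; issue SUB r0<-Add1 | r0:Add1,r1:2,r2:1,r3:Add2
c4: stall | r0:Add1,r1:2,r2:1,r3:Add2
c5: CDB Add2=1; issue SUB r0<-Add2 | r0:Add2,r1:2,r2:1,r3:1
c6: issue MUL r2<-Mul1 | r0:Add2,r1:2,r2:Mul1,r3:1
c7: CDB Add1=0; issue ADD r0<-Add1 | r0:Add1,r1:2,r2:Mul1,r3:1
c8: CDB Add2=0; issue SUB r2<-Add2 | r0:Add1,r1:2,r2:Add2,r3:1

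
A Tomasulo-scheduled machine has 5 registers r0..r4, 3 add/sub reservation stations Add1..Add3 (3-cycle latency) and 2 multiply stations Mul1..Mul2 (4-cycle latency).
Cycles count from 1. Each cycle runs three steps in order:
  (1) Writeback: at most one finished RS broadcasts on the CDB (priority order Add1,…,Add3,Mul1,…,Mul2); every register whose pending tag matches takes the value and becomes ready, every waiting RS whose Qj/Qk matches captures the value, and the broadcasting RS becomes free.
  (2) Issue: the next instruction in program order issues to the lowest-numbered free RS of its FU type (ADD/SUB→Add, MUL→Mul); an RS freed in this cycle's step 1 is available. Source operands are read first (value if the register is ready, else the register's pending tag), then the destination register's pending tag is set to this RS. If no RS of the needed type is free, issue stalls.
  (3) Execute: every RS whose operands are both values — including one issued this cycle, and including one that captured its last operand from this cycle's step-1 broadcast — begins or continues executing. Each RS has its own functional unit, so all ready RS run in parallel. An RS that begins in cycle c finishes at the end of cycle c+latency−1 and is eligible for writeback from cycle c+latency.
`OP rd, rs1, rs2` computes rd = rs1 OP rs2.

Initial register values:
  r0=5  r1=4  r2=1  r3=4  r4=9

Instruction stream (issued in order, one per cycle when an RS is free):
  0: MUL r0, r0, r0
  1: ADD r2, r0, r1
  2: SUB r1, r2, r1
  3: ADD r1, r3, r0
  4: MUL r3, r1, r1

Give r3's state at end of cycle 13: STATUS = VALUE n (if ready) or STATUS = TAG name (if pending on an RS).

cycle 1: issue MUL r0<-Mul1 // r0:Mul1,r1:4,r2:1,r3:4,r4:9
cycle 2: issue ADD r2<-Add1 // r0:Mul1,r1:4,r2:Add1,r3:4,r4:9
cycle 3: issue SUB r1<-Add2 // r0:Mul1,r1:Add2,r2:Add1,r3:4,r4:9
cycle 4: issue ADD r1<-Add3 // r0:Mul1,r1:Add3,r2:Add1,r3:4,r4:9
cycle 5: CDB Mul1=25; issue MUL r3<-Mul1 // r0:25,r1:Add3,r2:Add1,r3:Mul1,r4:9
cycle 6: - // r0:25,r1:Add3,r2:Add1,r3:Mul1,r4:9
cycle 7: - // r0:25,r1:Add3,r2:Add1,r3:Mul1,r4:9
cycle 8: CDB Add1=29 // r0:25,r1:Add3,r2:29,r3:Mul1,r4:9
cycle 9: CDB Add3=29 // r0:25,r1:29,r2:29,r3:Mul1,r4:9
cycle 10: - // r0:25,r1:29,r2:29,r3:Mul1,r4:9
cycle 11: CDB Add2=25 // r0:25,r1:29,r2:29,r3:Mul1,r4:9
cycle 12: - // r0:25,r1:29,r2:29,r3:Mul1,r4:9
cycle 13: CDB Mul1=841 // r0:25,r1:29,r2:29,r3:841,r4:9

STATUS = VALUE 841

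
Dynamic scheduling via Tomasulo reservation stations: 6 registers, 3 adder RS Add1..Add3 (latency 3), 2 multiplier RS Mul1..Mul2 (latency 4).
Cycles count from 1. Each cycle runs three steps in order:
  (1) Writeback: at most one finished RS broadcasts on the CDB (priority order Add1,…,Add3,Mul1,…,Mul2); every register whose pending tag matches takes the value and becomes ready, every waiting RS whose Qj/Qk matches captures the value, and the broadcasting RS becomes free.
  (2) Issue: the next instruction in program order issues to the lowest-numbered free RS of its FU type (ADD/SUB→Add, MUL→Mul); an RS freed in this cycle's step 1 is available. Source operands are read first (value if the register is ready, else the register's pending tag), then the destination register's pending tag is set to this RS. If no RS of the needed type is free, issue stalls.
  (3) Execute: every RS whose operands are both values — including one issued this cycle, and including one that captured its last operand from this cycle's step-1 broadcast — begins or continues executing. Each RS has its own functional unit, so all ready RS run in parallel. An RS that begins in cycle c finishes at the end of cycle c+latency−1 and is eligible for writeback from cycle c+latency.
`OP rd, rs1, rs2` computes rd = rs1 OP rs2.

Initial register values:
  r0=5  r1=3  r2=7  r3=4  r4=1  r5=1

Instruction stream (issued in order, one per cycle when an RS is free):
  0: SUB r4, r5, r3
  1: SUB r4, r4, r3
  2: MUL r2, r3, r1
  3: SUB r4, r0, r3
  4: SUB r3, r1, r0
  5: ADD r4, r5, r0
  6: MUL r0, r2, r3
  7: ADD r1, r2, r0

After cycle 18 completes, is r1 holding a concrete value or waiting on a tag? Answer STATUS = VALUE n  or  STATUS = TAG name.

  c1: issue SUB r4<-Add1  regs: r0:5,r1:3,r2:7,r3:4,r4:Add1,r5:1
  c2: issue SUB r4<-Add2  regs: r0:5,r1:3,r2:7,r3:4,r4:Add2,r5:1
  c3: issue MUL r2<-Mul1  regs: r0:5,r1:3,r2:Mul1,r3:4,r4:Add2,r5:1
  c4: CDB Add1=-3; issue SUB r4<-Add1  regs: r0:5,r1:3,r2:Mul1,r3:4,r4:Add1,r5:1
  c5: issue SUB r3<-Add3  regs: r0:5,r1:3,r2:Mul1,r3:Add3,r4:Add1,r5:1
  c6: stall  regs: r0:5,r1:3,r2:Mul1,r3:Add3,r4:Add1,r5:1
  c7: CDB Add1=1; issue ADD r4<-Add1  regs: r0:5,r1:3,r2:Mul1,r3:Add3,r4:Add1,r5:1
  c8: CDB Add2=-7; issue MUL r0<-Mul2  regs: r0:Mul2,r1:3,r2:Mul1,r3:Add3,r4:Add1,r5:1
  c9: CDB Add3=-2; issue ADD r1<-Add2  regs: r0:Mul2,r1:Add2,r2:Mul1,r3:-2,r4:Add1,r5:1
  c10: CDB Add1=6  regs: r0:Mul2,r1:Add2,r2:Mul1,r3:-2,r4:6,r5:1
  c11: CDB Mul1=12  regs: r0:Mul2,r1:Add2,r2:12,r3:-2,r4:6,r5:1
  c12: -  regs: r0:Mul2,r1:Add2,r2:12,r3:-2,r4:6,r5:1
  c13: -  regs: r0:Mul2,r1:Add2,r2:12,r3:-2,r4:6,r5:1
  c14: -  regs: r0:Mul2,r1:Add2,r2:12,r3:-2,r4:6,r5:1
  c15: CDB Mul2=-24  regs: r0:-24,r1:Add2,r2:12,r3:-2,r4:6,r5:1
  c16: -  regs: r0:-24,r1:Add2,r2:12,r3:-2,r4:6,r5:1
  c17: -  regs: r0:-24,r1:Add2,r2:12,r3:-2,r4:6,r5:1
  c18: CDB Add2=-12  regs: r0:-24,r1:-12,r2:12,r3:-2,r4:6,r5:1

STATUS = VALUE -12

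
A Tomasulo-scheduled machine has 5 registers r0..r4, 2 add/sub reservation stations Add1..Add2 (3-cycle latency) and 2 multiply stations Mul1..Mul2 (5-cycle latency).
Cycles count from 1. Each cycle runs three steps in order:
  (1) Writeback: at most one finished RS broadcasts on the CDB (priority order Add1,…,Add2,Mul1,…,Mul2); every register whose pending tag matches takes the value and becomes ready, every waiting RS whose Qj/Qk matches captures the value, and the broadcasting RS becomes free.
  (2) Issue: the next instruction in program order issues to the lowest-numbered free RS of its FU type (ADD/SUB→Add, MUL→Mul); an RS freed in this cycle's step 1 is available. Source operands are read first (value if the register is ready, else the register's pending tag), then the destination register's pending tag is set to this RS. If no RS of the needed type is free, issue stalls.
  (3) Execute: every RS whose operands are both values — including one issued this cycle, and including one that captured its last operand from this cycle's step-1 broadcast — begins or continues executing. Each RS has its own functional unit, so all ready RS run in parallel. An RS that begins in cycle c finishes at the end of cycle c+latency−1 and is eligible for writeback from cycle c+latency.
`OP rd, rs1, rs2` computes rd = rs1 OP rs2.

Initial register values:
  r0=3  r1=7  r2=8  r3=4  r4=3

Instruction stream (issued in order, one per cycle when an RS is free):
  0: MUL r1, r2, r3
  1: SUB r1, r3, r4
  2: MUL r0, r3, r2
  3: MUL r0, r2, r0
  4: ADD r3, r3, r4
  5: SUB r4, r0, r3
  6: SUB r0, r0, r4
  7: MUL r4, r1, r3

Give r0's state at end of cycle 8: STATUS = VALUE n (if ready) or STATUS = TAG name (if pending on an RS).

STATUS = TAG Mul1

c1: issue MUL r1<-Mul1 | r0:3,r1:Mul1,r2:8,r3:4,r4:3
c2: issue SUB r1<-Add1 | r0:3,r1:Add1,r2:8,r3:4,r4:3
c3: issue MUL r0<-Mul2 | r0:Mul2,r1:Add1,r2:8,r3:4,r4:3
c4: stall | r0:Mul2,r1:Add1,r2:8,r3:4,r4:3
c5: CDB Add1=1; stall | r0:Mul2,r1:1,r2:8,r3:4,r4:3
c6: CDB Mul1=32; issue MUL r0<-Mul1 | r0:Mul1,r1:1,r2:8,r3:4,r4:3
c7: issue ADD r3<-Add1 | r0:Mul1,r1:1,r2:8,r3:Add1,r4:3
c8: CDB Mul2=32; issue SUB r4<-Add2 | r0:Mul1,r1:1,r2:8,r3:Add1,r4:Add2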